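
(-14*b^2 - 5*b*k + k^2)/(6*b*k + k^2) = (-14*b^2 - 5*b*k + k^2)/(k*(6*b + k))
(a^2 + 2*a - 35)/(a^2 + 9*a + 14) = (a - 5)/(a + 2)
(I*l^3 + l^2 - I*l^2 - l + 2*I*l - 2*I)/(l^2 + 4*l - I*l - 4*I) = (I*l^3 + l^2*(1 - I) + l*(-1 + 2*I) - 2*I)/(l^2 + l*(4 - I) - 4*I)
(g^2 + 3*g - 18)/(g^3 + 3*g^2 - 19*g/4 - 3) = 4*(g^2 + 3*g - 18)/(4*g^3 + 12*g^2 - 19*g - 12)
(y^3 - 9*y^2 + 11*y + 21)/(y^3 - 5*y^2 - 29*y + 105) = (y + 1)/(y + 5)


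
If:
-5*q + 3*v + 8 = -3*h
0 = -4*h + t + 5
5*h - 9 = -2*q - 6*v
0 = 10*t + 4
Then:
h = 23/20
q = 523/240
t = -2/5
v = -133/720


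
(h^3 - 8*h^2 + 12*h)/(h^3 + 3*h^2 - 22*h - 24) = h*(h^2 - 8*h + 12)/(h^3 + 3*h^2 - 22*h - 24)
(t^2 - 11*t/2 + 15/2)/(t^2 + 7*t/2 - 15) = (t - 3)/(t + 6)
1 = 1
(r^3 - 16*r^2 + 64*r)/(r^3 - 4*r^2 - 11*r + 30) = r*(r^2 - 16*r + 64)/(r^3 - 4*r^2 - 11*r + 30)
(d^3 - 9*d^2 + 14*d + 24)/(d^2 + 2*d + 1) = (d^2 - 10*d + 24)/(d + 1)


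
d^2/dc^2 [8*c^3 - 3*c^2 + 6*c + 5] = 48*c - 6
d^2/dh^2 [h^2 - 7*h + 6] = 2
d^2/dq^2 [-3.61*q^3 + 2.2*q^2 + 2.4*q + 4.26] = 4.4 - 21.66*q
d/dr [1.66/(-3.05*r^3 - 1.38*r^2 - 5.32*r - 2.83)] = (15.189*r^2 + 4.5816*r + 8.8312)/(3.05*r^3 + 1.38*r^2 + 5.32*r + 2.83)^2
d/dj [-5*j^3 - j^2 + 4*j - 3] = -15*j^2 - 2*j + 4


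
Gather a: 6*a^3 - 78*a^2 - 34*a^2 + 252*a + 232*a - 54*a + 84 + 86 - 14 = 6*a^3 - 112*a^2 + 430*a + 156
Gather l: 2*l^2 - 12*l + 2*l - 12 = 2*l^2 - 10*l - 12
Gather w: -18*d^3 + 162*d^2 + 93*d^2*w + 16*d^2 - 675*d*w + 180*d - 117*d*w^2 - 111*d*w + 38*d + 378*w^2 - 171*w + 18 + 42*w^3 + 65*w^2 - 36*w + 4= -18*d^3 + 178*d^2 + 218*d + 42*w^3 + w^2*(443 - 117*d) + w*(93*d^2 - 786*d - 207) + 22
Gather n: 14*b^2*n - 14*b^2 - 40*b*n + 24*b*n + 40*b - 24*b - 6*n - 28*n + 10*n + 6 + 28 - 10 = -14*b^2 + 16*b + n*(14*b^2 - 16*b - 24) + 24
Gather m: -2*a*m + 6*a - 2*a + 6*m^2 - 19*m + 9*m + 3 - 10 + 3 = 4*a + 6*m^2 + m*(-2*a - 10) - 4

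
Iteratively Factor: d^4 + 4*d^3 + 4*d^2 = (d)*(d^3 + 4*d^2 + 4*d) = d^2*(d^2 + 4*d + 4) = d^2*(d + 2)*(d + 2)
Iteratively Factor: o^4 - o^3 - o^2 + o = (o - 1)*(o^3 - o) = (o - 1)^2*(o^2 + o) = o*(o - 1)^2*(o + 1)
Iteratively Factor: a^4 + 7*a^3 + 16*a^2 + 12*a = (a)*(a^3 + 7*a^2 + 16*a + 12) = a*(a + 2)*(a^2 + 5*a + 6) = a*(a + 2)^2*(a + 3)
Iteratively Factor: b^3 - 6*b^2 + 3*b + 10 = (b + 1)*(b^2 - 7*b + 10) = (b - 5)*(b + 1)*(b - 2)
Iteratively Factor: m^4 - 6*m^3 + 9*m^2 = (m - 3)*(m^3 - 3*m^2) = (m - 3)^2*(m^2) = m*(m - 3)^2*(m)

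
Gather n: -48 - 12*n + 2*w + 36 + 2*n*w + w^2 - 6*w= n*(2*w - 12) + w^2 - 4*w - 12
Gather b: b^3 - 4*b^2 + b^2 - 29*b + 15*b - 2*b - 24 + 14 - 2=b^3 - 3*b^2 - 16*b - 12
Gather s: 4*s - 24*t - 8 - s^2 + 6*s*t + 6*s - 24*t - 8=-s^2 + s*(6*t + 10) - 48*t - 16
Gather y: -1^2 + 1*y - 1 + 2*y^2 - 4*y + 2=2*y^2 - 3*y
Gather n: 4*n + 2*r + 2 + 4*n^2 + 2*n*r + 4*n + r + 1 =4*n^2 + n*(2*r + 8) + 3*r + 3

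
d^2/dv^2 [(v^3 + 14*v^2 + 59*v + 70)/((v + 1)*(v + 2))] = 48/(v^3 + 3*v^2 + 3*v + 1)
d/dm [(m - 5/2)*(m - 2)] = 2*m - 9/2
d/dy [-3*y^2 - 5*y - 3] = -6*y - 5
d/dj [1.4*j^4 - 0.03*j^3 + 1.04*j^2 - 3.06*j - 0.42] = 5.6*j^3 - 0.09*j^2 + 2.08*j - 3.06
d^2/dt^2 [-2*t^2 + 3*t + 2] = -4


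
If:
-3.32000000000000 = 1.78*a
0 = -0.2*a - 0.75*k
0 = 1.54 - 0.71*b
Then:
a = -1.87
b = 2.17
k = 0.50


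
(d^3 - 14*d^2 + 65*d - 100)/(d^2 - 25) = (d^2 - 9*d + 20)/(d + 5)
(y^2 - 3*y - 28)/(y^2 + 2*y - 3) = (y^2 - 3*y - 28)/(y^2 + 2*y - 3)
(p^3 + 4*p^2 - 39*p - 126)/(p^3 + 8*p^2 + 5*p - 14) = (p^2 - 3*p - 18)/(p^2 + p - 2)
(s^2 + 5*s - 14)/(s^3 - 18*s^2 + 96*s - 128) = (s + 7)/(s^2 - 16*s + 64)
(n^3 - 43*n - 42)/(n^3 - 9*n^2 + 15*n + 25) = (n^2 - n - 42)/(n^2 - 10*n + 25)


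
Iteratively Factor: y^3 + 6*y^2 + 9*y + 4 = (y + 1)*(y^2 + 5*y + 4) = (y + 1)^2*(y + 4)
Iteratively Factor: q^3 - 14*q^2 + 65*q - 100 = (q - 4)*(q^2 - 10*q + 25) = (q - 5)*(q - 4)*(q - 5)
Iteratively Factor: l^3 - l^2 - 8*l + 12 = (l - 2)*(l^2 + l - 6) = (l - 2)*(l + 3)*(l - 2)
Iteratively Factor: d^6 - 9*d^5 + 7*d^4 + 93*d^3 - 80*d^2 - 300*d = (d - 3)*(d^5 - 6*d^4 - 11*d^3 + 60*d^2 + 100*d) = d*(d - 3)*(d^4 - 6*d^3 - 11*d^2 + 60*d + 100) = d*(d - 3)*(d + 2)*(d^3 - 8*d^2 + 5*d + 50) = d*(d - 5)*(d - 3)*(d + 2)*(d^2 - 3*d - 10) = d*(d - 5)*(d - 3)*(d + 2)^2*(d - 5)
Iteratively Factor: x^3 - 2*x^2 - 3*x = (x)*(x^2 - 2*x - 3) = x*(x - 3)*(x + 1)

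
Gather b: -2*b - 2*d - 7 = -2*b - 2*d - 7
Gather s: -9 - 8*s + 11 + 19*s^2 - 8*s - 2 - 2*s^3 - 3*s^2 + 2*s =-2*s^3 + 16*s^2 - 14*s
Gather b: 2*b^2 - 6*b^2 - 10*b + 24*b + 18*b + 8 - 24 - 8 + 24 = -4*b^2 + 32*b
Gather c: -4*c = -4*c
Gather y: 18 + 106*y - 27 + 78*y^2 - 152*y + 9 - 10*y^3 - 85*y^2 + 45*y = -10*y^3 - 7*y^2 - y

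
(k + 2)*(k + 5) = k^2 + 7*k + 10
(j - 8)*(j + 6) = j^2 - 2*j - 48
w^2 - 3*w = w*(w - 3)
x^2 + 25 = (x - 5*I)*(x + 5*I)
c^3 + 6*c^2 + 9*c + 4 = (c + 1)^2*(c + 4)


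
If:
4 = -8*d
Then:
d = -1/2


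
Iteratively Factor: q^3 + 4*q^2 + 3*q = (q + 3)*(q^2 + q) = (q + 1)*(q + 3)*(q)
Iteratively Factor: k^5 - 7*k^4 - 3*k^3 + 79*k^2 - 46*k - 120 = (k - 4)*(k^4 - 3*k^3 - 15*k^2 + 19*k + 30) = (k - 5)*(k - 4)*(k^3 + 2*k^2 - 5*k - 6) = (k - 5)*(k - 4)*(k + 1)*(k^2 + k - 6) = (k - 5)*(k - 4)*(k - 2)*(k + 1)*(k + 3)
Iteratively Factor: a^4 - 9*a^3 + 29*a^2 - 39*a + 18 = (a - 1)*(a^3 - 8*a^2 + 21*a - 18) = (a - 3)*(a - 1)*(a^2 - 5*a + 6) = (a - 3)^2*(a - 1)*(a - 2)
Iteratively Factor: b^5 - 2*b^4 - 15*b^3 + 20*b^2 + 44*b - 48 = (b - 4)*(b^4 + 2*b^3 - 7*b^2 - 8*b + 12) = (b - 4)*(b + 2)*(b^3 - 7*b + 6) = (b - 4)*(b + 2)*(b + 3)*(b^2 - 3*b + 2) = (b - 4)*(b - 2)*(b + 2)*(b + 3)*(b - 1)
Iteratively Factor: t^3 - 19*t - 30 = (t + 3)*(t^2 - 3*t - 10) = (t + 2)*(t + 3)*(t - 5)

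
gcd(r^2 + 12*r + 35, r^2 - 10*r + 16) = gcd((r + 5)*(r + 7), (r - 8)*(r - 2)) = 1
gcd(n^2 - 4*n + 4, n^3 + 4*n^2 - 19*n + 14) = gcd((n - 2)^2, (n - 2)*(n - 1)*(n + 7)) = n - 2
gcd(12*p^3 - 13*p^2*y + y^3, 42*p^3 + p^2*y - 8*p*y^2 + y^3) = -3*p + y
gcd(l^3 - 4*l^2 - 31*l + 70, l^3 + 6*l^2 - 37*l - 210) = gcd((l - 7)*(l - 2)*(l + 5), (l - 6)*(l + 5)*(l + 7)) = l + 5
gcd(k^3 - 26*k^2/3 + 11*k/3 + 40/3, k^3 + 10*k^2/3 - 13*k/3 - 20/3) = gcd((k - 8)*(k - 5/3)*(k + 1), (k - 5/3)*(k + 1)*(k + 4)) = k^2 - 2*k/3 - 5/3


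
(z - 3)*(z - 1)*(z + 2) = z^3 - 2*z^2 - 5*z + 6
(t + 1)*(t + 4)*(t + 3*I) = t^3 + 5*t^2 + 3*I*t^2 + 4*t + 15*I*t + 12*I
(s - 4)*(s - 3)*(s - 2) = s^3 - 9*s^2 + 26*s - 24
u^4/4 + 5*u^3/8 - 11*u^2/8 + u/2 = u*(u/4 + 1)*(u - 1)*(u - 1/2)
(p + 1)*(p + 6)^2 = p^3 + 13*p^2 + 48*p + 36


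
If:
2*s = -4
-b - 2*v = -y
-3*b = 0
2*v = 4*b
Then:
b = 0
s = -2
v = 0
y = 0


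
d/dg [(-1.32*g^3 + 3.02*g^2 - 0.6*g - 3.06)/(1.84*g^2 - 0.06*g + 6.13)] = (-2.4288*g^4 + 0.1584*g^3 - 23.352*g^2 + 48.286*g - 3.8616)/(3.3856*g^4 - 0.2208*g^3 + 22.562*g^2 - 0.7356*g + 37.5769)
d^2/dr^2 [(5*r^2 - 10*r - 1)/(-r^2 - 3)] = 4*(5*r^3 + 24*r^2 - 45*r - 24)/(r^6 + 9*r^4 + 27*r^2 + 27)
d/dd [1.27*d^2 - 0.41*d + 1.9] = 2.54*d - 0.41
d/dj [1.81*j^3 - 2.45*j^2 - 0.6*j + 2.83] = 5.43*j^2 - 4.9*j - 0.6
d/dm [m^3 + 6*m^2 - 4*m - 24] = 3*m^2 + 12*m - 4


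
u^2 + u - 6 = (u - 2)*(u + 3)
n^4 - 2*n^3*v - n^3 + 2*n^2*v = n^2*(n - 1)*(n - 2*v)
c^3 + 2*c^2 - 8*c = c*(c - 2)*(c + 4)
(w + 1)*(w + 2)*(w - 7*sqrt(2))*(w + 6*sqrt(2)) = w^4 - sqrt(2)*w^3 + 3*w^3 - 82*w^2 - 3*sqrt(2)*w^2 - 252*w - 2*sqrt(2)*w - 168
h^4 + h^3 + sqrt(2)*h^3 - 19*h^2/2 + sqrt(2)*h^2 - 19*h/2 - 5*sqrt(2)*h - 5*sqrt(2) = (h + 1)*(h - 2*sqrt(2))*(h + sqrt(2)/2)*(h + 5*sqrt(2)/2)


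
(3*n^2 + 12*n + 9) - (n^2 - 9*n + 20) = 2*n^2 + 21*n - 11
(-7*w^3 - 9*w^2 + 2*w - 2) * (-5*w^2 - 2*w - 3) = 35*w^5 + 59*w^4 + 29*w^3 + 33*w^2 - 2*w + 6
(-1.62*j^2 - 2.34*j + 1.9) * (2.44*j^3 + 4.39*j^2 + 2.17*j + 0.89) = -3.9528*j^5 - 12.8214*j^4 - 9.152*j^3 + 1.8214*j^2 + 2.0404*j + 1.691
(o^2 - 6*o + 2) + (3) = o^2 - 6*o + 5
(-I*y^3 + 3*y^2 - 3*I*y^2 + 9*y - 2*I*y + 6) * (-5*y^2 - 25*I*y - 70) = 5*I*y^5 - 40*y^4 + 15*I*y^4 - 120*y^3 + 5*I*y^3 - 290*y^2 - 15*I*y^2 - 630*y - 10*I*y - 420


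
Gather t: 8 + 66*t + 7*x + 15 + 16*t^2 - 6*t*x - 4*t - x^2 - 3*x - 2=16*t^2 + t*(62 - 6*x) - x^2 + 4*x + 21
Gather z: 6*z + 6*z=12*z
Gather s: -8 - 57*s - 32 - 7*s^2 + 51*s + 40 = -7*s^2 - 6*s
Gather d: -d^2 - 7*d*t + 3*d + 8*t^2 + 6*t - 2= -d^2 + d*(3 - 7*t) + 8*t^2 + 6*t - 2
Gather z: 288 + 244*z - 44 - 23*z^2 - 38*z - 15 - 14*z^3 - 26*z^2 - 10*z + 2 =-14*z^3 - 49*z^2 + 196*z + 231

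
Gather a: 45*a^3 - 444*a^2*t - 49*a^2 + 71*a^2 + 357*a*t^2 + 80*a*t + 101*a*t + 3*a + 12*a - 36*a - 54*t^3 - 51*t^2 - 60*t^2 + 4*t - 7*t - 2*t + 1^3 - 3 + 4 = 45*a^3 + a^2*(22 - 444*t) + a*(357*t^2 + 181*t - 21) - 54*t^3 - 111*t^2 - 5*t + 2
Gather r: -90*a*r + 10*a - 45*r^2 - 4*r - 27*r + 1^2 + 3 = 10*a - 45*r^2 + r*(-90*a - 31) + 4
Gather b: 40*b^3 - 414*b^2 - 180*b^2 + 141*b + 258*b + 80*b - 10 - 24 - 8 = 40*b^3 - 594*b^2 + 479*b - 42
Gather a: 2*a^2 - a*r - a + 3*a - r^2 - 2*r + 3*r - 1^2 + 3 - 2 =2*a^2 + a*(2 - r) - r^2 + r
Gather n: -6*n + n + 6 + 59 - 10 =55 - 5*n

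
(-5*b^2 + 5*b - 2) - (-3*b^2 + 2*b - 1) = -2*b^2 + 3*b - 1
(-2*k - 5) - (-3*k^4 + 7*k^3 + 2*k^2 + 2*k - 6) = 3*k^4 - 7*k^3 - 2*k^2 - 4*k + 1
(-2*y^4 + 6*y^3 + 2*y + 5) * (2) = -4*y^4 + 12*y^3 + 4*y + 10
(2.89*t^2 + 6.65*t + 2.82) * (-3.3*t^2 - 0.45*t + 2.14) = -9.537*t^4 - 23.2455*t^3 - 6.1139*t^2 + 12.962*t + 6.0348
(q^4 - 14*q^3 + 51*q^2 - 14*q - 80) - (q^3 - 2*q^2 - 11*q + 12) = q^4 - 15*q^3 + 53*q^2 - 3*q - 92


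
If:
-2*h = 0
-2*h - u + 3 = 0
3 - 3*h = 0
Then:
No Solution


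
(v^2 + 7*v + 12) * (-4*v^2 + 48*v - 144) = -4*v^4 + 20*v^3 + 144*v^2 - 432*v - 1728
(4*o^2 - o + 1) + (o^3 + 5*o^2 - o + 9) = o^3 + 9*o^2 - 2*o + 10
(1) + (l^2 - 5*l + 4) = l^2 - 5*l + 5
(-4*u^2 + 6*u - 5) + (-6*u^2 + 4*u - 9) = -10*u^2 + 10*u - 14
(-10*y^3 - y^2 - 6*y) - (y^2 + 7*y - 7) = -10*y^3 - 2*y^2 - 13*y + 7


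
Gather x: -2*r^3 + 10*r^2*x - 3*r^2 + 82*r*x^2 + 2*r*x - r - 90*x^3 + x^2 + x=-2*r^3 - 3*r^2 - r - 90*x^3 + x^2*(82*r + 1) + x*(10*r^2 + 2*r + 1)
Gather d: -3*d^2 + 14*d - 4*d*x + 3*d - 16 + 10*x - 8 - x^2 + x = -3*d^2 + d*(17 - 4*x) - x^2 + 11*x - 24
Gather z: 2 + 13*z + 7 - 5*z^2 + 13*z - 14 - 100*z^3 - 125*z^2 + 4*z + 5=-100*z^3 - 130*z^2 + 30*z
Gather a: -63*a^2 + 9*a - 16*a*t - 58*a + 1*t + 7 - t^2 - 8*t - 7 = -63*a^2 + a*(-16*t - 49) - t^2 - 7*t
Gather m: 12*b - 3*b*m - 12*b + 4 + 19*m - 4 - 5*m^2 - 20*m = -5*m^2 + m*(-3*b - 1)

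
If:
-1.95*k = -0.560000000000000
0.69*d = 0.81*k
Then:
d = 0.34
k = 0.29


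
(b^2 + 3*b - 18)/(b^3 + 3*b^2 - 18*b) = 1/b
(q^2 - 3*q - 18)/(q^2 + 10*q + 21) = (q - 6)/(q + 7)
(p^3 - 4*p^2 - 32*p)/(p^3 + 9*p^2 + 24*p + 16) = p*(p - 8)/(p^2 + 5*p + 4)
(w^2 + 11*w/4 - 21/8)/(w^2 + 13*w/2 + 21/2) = (w - 3/4)/(w + 3)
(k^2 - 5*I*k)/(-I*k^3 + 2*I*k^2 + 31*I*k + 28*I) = k*(I*k + 5)/(k^3 - 2*k^2 - 31*k - 28)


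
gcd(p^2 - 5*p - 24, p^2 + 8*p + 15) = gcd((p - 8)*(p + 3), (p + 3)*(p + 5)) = p + 3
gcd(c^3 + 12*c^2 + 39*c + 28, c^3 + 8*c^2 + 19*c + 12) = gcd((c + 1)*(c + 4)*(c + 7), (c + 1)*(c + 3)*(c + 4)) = c^2 + 5*c + 4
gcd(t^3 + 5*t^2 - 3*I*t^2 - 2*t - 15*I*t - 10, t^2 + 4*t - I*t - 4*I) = t - I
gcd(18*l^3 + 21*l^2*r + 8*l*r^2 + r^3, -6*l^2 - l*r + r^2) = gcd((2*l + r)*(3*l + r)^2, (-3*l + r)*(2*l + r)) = 2*l + r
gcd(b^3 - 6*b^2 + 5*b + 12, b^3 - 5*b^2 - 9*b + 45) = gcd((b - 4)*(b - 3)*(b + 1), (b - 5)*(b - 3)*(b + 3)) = b - 3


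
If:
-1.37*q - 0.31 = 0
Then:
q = -0.23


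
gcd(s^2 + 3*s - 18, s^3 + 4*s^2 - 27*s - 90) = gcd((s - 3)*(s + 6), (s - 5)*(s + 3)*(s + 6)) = s + 6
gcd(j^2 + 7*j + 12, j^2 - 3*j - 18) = j + 3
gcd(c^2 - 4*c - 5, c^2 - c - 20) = c - 5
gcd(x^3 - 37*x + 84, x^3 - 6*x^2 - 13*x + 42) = 1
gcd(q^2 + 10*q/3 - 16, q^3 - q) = 1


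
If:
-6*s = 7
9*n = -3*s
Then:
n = 7/18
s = -7/6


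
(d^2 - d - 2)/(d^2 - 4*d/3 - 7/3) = 3*(d - 2)/(3*d - 7)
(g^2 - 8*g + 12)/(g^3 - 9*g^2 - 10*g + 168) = (g - 2)/(g^2 - 3*g - 28)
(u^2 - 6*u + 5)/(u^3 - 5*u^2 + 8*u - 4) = (u - 5)/(u^2 - 4*u + 4)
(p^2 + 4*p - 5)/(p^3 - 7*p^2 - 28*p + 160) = (p - 1)/(p^2 - 12*p + 32)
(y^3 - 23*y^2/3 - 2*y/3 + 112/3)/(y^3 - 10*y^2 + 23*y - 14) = (3*y^2 - 2*y - 16)/(3*(y^2 - 3*y + 2))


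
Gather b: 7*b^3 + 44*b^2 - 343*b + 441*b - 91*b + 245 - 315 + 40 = 7*b^3 + 44*b^2 + 7*b - 30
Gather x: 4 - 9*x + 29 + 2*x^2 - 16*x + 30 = 2*x^2 - 25*x + 63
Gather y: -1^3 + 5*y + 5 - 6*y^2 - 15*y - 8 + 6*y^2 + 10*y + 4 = 0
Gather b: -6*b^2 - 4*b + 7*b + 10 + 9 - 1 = -6*b^2 + 3*b + 18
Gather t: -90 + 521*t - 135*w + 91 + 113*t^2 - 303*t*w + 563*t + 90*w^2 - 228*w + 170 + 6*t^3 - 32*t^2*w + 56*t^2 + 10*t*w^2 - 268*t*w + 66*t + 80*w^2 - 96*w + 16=6*t^3 + t^2*(169 - 32*w) + t*(10*w^2 - 571*w + 1150) + 170*w^2 - 459*w + 187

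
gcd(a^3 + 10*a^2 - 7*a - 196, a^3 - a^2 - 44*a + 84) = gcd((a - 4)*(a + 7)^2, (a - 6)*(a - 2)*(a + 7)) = a + 7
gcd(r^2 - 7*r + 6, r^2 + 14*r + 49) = 1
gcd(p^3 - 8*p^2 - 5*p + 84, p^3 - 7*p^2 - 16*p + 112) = p^2 - 11*p + 28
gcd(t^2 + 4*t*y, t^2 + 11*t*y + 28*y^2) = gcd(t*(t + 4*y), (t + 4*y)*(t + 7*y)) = t + 4*y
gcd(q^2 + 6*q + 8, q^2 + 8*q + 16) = q + 4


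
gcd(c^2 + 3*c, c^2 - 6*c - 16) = 1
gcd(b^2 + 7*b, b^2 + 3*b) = b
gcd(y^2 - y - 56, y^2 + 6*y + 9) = 1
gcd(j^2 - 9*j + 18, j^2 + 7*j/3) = 1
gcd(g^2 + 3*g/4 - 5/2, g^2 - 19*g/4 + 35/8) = g - 5/4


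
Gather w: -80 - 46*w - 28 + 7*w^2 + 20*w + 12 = 7*w^2 - 26*w - 96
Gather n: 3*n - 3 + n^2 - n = n^2 + 2*n - 3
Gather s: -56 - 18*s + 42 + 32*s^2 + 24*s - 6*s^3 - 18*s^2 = -6*s^3 + 14*s^2 + 6*s - 14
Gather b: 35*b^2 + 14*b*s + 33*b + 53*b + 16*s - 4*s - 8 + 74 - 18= 35*b^2 + b*(14*s + 86) + 12*s + 48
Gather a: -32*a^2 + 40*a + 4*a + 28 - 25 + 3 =-32*a^2 + 44*a + 6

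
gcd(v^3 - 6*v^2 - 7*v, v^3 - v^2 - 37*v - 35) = v^2 - 6*v - 7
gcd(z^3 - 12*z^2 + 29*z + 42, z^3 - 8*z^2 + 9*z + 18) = z^2 - 5*z - 6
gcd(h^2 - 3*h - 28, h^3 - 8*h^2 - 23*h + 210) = h - 7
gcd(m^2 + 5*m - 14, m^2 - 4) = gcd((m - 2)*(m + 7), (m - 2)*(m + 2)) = m - 2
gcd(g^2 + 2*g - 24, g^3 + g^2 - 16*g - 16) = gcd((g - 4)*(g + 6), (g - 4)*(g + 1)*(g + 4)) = g - 4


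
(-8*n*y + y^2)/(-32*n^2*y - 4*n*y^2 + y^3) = 1/(4*n + y)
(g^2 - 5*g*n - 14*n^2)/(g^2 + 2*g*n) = (g - 7*n)/g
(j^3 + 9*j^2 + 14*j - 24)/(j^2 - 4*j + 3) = (j^2 + 10*j + 24)/(j - 3)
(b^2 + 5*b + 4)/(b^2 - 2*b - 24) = (b + 1)/(b - 6)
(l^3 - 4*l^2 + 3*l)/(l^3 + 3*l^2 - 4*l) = (l - 3)/(l + 4)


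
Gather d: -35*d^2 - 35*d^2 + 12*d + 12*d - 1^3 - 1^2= -70*d^2 + 24*d - 2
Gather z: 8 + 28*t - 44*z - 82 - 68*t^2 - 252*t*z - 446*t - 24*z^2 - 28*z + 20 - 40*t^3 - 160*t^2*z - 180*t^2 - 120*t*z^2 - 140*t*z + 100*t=-40*t^3 - 248*t^2 - 318*t + z^2*(-120*t - 24) + z*(-160*t^2 - 392*t - 72) - 54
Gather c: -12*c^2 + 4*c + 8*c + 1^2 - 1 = -12*c^2 + 12*c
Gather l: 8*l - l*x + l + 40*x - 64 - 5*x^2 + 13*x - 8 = l*(9 - x) - 5*x^2 + 53*x - 72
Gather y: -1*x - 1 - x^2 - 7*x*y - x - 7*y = -x^2 - 2*x + y*(-7*x - 7) - 1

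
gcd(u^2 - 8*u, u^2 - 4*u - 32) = u - 8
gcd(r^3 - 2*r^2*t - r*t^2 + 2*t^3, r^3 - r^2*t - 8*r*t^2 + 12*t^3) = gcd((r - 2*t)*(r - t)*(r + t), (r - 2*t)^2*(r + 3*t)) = r - 2*t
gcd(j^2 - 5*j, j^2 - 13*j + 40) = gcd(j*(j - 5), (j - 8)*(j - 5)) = j - 5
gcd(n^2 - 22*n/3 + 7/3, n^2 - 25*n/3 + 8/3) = n - 1/3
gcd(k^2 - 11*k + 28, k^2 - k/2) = 1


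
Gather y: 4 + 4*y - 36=4*y - 32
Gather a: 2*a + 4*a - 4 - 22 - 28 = 6*a - 54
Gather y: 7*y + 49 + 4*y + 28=11*y + 77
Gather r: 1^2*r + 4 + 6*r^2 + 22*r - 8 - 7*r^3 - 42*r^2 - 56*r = -7*r^3 - 36*r^2 - 33*r - 4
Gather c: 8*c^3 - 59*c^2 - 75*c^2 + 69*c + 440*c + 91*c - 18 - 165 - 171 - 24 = 8*c^3 - 134*c^2 + 600*c - 378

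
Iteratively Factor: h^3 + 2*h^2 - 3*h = (h)*(h^2 + 2*h - 3) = h*(h + 3)*(h - 1)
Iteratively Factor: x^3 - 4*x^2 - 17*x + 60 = (x + 4)*(x^2 - 8*x + 15) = (x - 5)*(x + 4)*(x - 3)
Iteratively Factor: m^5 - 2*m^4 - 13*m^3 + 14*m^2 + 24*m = (m - 2)*(m^4 - 13*m^2 - 12*m) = (m - 2)*(m + 3)*(m^3 - 3*m^2 - 4*m) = (m - 4)*(m - 2)*(m + 3)*(m^2 + m) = (m - 4)*(m - 2)*(m + 1)*(m + 3)*(m)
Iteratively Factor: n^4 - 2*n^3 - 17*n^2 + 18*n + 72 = (n - 3)*(n^3 + n^2 - 14*n - 24) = (n - 3)*(n + 2)*(n^2 - n - 12) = (n - 3)*(n + 2)*(n + 3)*(n - 4)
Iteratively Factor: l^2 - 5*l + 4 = (l - 4)*(l - 1)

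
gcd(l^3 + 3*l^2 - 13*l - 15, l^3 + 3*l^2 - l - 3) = l + 1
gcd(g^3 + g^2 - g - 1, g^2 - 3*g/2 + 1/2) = g - 1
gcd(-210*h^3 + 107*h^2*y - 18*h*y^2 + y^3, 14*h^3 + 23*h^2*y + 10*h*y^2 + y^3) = 1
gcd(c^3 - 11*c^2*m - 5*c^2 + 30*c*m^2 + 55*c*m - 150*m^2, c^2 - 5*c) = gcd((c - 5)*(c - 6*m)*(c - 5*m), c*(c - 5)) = c - 5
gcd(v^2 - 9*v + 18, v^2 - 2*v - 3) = v - 3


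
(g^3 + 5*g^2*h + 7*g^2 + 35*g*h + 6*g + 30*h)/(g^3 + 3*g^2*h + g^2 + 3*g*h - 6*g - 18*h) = (g^3 + 5*g^2*h + 7*g^2 + 35*g*h + 6*g + 30*h)/(g^3 + 3*g^2*h + g^2 + 3*g*h - 6*g - 18*h)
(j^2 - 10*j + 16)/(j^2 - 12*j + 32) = (j - 2)/(j - 4)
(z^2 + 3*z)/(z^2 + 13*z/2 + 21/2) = 2*z/(2*z + 7)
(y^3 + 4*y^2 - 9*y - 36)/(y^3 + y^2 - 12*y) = (y + 3)/y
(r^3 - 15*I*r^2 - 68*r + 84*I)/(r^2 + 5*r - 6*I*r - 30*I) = (r^2 - 9*I*r - 14)/(r + 5)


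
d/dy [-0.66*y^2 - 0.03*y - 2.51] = -1.32*y - 0.03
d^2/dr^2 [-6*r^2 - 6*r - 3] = -12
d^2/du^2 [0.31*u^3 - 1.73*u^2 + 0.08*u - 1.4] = 1.86*u - 3.46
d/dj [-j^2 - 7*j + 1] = -2*j - 7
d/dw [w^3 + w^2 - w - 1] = 3*w^2 + 2*w - 1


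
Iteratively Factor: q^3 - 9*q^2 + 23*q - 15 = (q - 3)*(q^2 - 6*q + 5) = (q - 5)*(q - 3)*(q - 1)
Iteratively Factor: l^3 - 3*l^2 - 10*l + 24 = (l - 2)*(l^2 - l - 12) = (l - 2)*(l + 3)*(l - 4)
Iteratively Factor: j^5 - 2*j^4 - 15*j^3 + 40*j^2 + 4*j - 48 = (j - 2)*(j^4 - 15*j^2 + 10*j + 24) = (j - 2)*(j + 4)*(j^3 - 4*j^2 + j + 6) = (j - 3)*(j - 2)*(j + 4)*(j^2 - j - 2) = (j - 3)*(j - 2)*(j + 1)*(j + 4)*(j - 2)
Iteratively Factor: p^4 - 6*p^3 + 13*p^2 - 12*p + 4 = (p - 1)*(p^3 - 5*p^2 + 8*p - 4) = (p - 2)*(p - 1)*(p^2 - 3*p + 2) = (p - 2)^2*(p - 1)*(p - 1)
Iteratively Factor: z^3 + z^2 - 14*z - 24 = (z + 3)*(z^2 - 2*z - 8) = (z + 2)*(z + 3)*(z - 4)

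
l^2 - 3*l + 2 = (l - 2)*(l - 1)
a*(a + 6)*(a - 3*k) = a^3 - 3*a^2*k + 6*a^2 - 18*a*k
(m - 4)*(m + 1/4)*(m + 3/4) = m^3 - 3*m^2 - 61*m/16 - 3/4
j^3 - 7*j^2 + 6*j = j*(j - 6)*(j - 1)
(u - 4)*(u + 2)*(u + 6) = u^3 + 4*u^2 - 20*u - 48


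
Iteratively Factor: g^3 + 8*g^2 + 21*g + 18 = (g + 3)*(g^2 + 5*g + 6) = (g + 2)*(g + 3)*(g + 3)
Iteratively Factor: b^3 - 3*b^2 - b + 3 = (b - 1)*(b^2 - 2*b - 3) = (b - 3)*(b - 1)*(b + 1)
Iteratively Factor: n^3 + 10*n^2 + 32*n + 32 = (n + 2)*(n^2 + 8*n + 16) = (n + 2)*(n + 4)*(n + 4)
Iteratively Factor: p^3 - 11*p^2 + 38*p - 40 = (p - 4)*(p^2 - 7*p + 10) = (p - 4)*(p - 2)*(p - 5)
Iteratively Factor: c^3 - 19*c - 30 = (c + 2)*(c^2 - 2*c - 15) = (c + 2)*(c + 3)*(c - 5)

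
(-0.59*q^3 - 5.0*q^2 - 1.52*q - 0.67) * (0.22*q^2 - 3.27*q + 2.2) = -0.1298*q^5 + 0.8293*q^4 + 14.7176*q^3 - 6.177*q^2 - 1.1531*q - 1.474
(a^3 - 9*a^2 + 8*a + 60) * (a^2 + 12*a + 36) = a^5 + 3*a^4 - 64*a^3 - 168*a^2 + 1008*a + 2160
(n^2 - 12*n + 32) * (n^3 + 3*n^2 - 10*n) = n^5 - 9*n^4 - 14*n^3 + 216*n^2 - 320*n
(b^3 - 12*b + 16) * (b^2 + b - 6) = b^5 + b^4 - 18*b^3 + 4*b^2 + 88*b - 96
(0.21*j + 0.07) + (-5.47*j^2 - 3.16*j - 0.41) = -5.47*j^2 - 2.95*j - 0.34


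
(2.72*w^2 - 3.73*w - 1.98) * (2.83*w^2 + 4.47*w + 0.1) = 7.6976*w^4 + 1.6025*w^3 - 22.0045*w^2 - 9.2236*w - 0.198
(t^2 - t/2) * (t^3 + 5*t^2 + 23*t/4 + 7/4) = t^5 + 9*t^4/2 + 13*t^3/4 - 9*t^2/8 - 7*t/8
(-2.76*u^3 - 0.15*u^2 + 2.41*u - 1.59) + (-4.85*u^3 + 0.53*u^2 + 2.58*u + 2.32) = -7.61*u^3 + 0.38*u^2 + 4.99*u + 0.73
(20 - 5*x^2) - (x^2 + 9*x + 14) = -6*x^2 - 9*x + 6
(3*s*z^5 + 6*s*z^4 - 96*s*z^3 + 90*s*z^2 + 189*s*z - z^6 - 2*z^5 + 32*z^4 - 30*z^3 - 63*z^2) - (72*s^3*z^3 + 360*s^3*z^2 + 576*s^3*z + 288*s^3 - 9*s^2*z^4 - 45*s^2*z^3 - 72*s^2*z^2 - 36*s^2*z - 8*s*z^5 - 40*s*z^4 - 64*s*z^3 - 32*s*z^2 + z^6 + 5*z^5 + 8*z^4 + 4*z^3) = -72*s^3*z^3 - 360*s^3*z^2 - 576*s^3*z - 288*s^3 + 9*s^2*z^4 + 45*s^2*z^3 + 72*s^2*z^2 + 36*s^2*z + 11*s*z^5 + 46*s*z^4 - 32*s*z^3 + 122*s*z^2 + 189*s*z - 2*z^6 - 7*z^5 + 24*z^4 - 34*z^3 - 63*z^2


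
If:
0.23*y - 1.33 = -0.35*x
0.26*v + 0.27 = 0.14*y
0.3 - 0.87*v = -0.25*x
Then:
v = 0.79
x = 1.56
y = 3.40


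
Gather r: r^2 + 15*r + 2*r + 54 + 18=r^2 + 17*r + 72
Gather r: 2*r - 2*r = 0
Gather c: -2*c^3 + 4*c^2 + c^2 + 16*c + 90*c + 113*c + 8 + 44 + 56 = -2*c^3 + 5*c^2 + 219*c + 108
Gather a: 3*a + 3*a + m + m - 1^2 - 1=6*a + 2*m - 2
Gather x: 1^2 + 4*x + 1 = 4*x + 2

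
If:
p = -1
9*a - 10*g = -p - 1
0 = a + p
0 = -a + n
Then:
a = 1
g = 9/10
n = 1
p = -1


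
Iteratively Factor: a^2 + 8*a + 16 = (a + 4)*(a + 4)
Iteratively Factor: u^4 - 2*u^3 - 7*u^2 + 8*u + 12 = (u - 2)*(u^3 - 7*u - 6) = (u - 2)*(u + 1)*(u^2 - u - 6) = (u - 3)*(u - 2)*(u + 1)*(u + 2)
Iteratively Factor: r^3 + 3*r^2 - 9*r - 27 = (r + 3)*(r^2 - 9) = (r - 3)*(r + 3)*(r + 3)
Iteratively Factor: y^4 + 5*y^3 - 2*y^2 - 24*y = (y)*(y^3 + 5*y^2 - 2*y - 24) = y*(y - 2)*(y^2 + 7*y + 12) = y*(y - 2)*(y + 3)*(y + 4)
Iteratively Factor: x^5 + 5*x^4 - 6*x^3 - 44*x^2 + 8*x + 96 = (x - 2)*(x^4 + 7*x^3 + 8*x^2 - 28*x - 48) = (x - 2)*(x + 2)*(x^3 + 5*x^2 - 2*x - 24) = (x - 2)*(x + 2)*(x + 4)*(x^2 + x - 6) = (x - 2)*(x + 2)*(x + 3)*(x + 4)*(x - 2)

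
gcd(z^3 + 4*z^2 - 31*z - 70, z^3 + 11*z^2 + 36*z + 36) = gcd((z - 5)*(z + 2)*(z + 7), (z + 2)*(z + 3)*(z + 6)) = z + 2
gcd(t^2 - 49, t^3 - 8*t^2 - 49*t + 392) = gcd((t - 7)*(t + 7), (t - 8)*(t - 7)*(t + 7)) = t^2 - 49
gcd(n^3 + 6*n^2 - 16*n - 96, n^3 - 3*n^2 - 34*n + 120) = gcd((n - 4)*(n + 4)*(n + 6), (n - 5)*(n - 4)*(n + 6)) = n^2 + 2*n - 24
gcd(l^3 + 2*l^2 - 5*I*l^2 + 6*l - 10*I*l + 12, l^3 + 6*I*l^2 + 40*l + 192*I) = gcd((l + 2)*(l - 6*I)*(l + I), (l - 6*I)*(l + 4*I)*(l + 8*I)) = l - 6*I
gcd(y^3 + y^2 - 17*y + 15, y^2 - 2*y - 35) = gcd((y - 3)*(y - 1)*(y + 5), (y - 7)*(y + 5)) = y + 5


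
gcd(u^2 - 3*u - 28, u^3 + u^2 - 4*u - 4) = 1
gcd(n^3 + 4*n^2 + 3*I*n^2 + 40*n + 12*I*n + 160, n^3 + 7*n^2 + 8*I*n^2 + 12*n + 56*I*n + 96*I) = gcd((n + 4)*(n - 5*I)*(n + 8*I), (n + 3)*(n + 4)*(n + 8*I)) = n^2 + n*(4 + 8*I) + 32*I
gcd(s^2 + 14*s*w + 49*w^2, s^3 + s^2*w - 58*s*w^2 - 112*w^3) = s + 7*w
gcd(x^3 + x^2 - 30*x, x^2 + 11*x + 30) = x + 6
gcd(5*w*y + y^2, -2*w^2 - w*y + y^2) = 1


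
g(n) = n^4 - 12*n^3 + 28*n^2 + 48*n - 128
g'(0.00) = 48.00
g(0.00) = -128.00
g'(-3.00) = -552.00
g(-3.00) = 385.00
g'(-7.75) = -4410.19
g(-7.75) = 10375.07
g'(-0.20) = 35.33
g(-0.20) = -136.38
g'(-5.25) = -1817.06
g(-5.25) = 2887.88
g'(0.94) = 72.15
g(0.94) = -67.33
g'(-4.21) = -1124.30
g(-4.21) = 1375.76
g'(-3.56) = -788.08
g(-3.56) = 758.02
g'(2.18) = 40.43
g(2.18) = 7.97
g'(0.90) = 72.16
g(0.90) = -70.21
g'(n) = 4*n^3 - 36*n^2 + 56*n + 48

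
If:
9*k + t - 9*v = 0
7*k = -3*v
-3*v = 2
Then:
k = 2/7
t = -60/7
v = -2/3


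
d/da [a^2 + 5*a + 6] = 2*a + 5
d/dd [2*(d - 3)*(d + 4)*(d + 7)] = 6*d^2 + 32*d - 10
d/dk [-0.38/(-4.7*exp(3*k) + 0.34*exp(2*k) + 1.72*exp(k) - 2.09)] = (-5.358*exp(2*k) + 0.2584*exp(k) + 0.6536)*exp(k)/(4.7*exp(3*k) - 0.34*exp(2*k) - 1.72*exp(k) + 2.09)^2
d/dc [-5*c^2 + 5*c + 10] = 5 - 10*c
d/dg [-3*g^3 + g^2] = g*(2 - 9*g)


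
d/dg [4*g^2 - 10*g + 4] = 8*g - 10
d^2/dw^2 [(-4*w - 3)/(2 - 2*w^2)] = (w^2*(16*w + 12) + 3*(-4*w - 1)*(w^2 - 1))/(w^2 - 1)^3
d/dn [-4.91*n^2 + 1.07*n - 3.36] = 1.07 - 9.82*n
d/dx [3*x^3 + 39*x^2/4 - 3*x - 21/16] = 9*x^2 + 39*x/2 - 3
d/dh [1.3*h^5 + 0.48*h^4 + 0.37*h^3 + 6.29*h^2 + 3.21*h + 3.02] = 6.5*h^4 + 1.92*h^3 + 1.11*h^2 + 12.58*h + 3.21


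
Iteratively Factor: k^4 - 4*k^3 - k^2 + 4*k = (k)*(k^3 - 4*k^2 - k + 4) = k*(k - 4)*(k^2 - 1) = k*(k - 4)*(k + 1)*(k - 1)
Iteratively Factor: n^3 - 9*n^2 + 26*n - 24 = (n - 3)*(n^2 - 6*n + 8) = (n - 3)*(n - 2)*(n - 4)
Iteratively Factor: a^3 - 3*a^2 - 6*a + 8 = (a - 1)*(a^2 - 2*a - 8) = (a - 4)*(a - 1)*(a + 2)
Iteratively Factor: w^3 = (w)*(w^2) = w^2*(w)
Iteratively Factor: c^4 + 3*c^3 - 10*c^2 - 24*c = (c - 3)*(c^3 + 6*c^2 + 8*c) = (c - 3)*(c + 4)*(c^2 + 2*c) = c*(c - 3)*(c + 4)*(c + 2)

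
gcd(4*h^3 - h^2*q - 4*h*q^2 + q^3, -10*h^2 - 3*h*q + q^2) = 1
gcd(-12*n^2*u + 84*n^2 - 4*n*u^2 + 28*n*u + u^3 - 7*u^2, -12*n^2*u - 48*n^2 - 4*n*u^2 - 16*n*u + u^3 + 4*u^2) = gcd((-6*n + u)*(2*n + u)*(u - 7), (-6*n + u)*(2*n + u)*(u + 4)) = -12*n^2 - 4*n*u + u^2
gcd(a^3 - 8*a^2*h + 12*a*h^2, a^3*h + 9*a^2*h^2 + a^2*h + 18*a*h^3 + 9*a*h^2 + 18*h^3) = 1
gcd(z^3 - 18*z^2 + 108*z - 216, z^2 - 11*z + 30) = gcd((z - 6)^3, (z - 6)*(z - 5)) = z - 6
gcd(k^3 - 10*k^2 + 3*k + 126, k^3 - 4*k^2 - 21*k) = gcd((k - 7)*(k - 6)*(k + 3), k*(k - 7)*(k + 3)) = k^2 - 4*k - 21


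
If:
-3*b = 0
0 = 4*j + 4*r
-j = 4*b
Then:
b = 0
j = 0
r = 0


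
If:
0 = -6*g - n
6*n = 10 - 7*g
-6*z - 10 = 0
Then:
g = -10/29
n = 60/29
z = -5/3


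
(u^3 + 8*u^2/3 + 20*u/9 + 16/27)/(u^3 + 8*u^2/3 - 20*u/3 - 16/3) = (u^2 + 2*u + 8/9)/(u^2 + 2*u - 8)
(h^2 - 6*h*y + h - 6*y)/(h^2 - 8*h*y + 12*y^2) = (-h - 1)/(-h + 2*y)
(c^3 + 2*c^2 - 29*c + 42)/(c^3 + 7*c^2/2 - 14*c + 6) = 2*(c^2 + 4*c - 21)/(2*c^2 + 11*c - 6)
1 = 1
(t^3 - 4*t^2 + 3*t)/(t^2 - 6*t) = (t^2 - 4*t + 3)/(t - 6)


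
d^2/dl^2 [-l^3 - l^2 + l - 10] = -6*l - 2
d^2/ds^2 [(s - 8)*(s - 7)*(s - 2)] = 6*s - 34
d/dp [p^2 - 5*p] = 2*p - 5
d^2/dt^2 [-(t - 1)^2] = -2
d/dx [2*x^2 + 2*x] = 4*x + 2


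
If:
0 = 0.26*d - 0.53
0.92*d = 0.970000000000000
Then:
No Solution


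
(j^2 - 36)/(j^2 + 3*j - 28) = (j^2 - 36)/(j^2 + 3*j - 28)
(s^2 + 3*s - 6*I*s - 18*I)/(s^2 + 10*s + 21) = (s - 6*I)/(s + 7)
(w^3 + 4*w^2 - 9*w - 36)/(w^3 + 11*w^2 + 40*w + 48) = (w - 3)/(w + 4)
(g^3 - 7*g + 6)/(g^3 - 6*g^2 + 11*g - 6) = (g + 3)/(g - 3)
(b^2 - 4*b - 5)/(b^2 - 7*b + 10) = (b + 1)/(b - 2)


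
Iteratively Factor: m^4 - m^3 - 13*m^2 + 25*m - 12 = (m + 4)*(m^3 - 5*m^2 + 7*m - 3) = (m - 1)*(m + 4)*(m^2 - 4*m + 3) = (m - 1)^2*(m + 4)*(m - 3)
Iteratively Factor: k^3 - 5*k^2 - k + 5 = (k - 5)*(k^2 - 1) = (k - 5)*(k + 1)*(k - 1)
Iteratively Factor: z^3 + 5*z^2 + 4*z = (z)*(z^2 + 5*z + 4) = z*(z + 1)*(z + 4)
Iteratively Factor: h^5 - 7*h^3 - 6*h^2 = (h + 2)*(h^4 - 2*h^3 - 3*h^2) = (h + 1)*(h + 2)*(h^3 - 3*h^2) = h*(h + 1)*(h + 2)*(h^2 - 3*h) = h*(h - 3)*(h + 1)*(h + 2)*(h)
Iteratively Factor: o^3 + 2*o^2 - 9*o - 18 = (o - 3)*(o^2 + 5*o + 6) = (o - 3)*(o + 3)*(o + 2)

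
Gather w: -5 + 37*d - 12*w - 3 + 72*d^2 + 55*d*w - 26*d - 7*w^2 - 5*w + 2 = 72*d^2 + 11*d - 7*w^2 + w*(55*d - 17) - 6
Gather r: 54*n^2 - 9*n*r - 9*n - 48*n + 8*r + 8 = 54*n^2 - 57*n + r*(8 - 9*n) + 8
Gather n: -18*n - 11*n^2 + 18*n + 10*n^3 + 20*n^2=10*n^3 + 9*n^2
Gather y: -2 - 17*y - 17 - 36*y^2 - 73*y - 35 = -36*y^2 - 90*y - 54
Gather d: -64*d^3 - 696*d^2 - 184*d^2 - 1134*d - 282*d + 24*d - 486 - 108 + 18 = -64*d^3 - 880*d^2 - 1392*d - 576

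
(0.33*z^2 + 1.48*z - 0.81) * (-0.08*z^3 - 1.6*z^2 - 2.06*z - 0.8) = -0.0264*z^5 - 0.6464*z^4 - 2.983*z^3 - 2.0168*z^2 + 0.4846*z + 0.648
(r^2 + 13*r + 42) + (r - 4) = r^2 + 14*r + 38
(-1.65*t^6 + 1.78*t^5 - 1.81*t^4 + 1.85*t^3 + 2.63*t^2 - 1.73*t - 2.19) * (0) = 0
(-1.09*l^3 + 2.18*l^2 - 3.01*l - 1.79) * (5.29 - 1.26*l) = 1.3734*l^4 - 8.5129*l^3 + 15.3248*l^2 - 13.6675*l - 9.4691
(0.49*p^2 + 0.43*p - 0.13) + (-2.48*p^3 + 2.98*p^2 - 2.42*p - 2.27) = -2.48*p^3 + 3.47*p^2 - 1.99*p - 2.4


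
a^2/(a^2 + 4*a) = a/(a + 4)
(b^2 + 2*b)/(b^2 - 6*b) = (b + 2)/(b - 6)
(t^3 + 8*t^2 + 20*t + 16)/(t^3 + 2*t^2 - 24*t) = (t^3 + 8*t^2 + 20*t + 16)/(t*(t^2 + 2*t - 24))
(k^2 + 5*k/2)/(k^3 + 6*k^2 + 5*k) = (k + 5/2)/(k^2 + 6*k + 5)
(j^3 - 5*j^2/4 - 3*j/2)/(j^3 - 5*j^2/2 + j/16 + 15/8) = 4*j/(4*j - 5)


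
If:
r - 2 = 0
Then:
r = 2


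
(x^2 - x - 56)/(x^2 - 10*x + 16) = (x + 7)/(x - 2)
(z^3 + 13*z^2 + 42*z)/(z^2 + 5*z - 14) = z*(z + 6)/(z - 2)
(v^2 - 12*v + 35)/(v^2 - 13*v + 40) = (v - 7)/(v - 8)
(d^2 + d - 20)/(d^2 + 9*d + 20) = (d - 4)/(d + 4)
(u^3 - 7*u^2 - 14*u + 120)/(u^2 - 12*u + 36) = (u^2 - u - 20)/(u - 6)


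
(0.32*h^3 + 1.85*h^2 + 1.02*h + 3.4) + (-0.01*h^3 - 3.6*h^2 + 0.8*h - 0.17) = 0.31*h^3 - 1.75*h^2 + 1.82*h + 3.23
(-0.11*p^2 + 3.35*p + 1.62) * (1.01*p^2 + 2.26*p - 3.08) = -0.1111*p^4 + 3.1349*p^3 + 9.546*p^2 - 6.6568*p - 4.9896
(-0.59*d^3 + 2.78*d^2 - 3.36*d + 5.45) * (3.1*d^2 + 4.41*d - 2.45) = -1.829*d^5 + 6.0161*d^4 + 3.2893*d^3 - 4.7336*d^2 + 32.2665*d - 13.3525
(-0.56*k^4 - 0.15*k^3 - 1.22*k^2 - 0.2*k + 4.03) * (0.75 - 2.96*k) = 1.6576*k^5 + 0.024*k^4 + 3.4987*k^3 - 0.323*k^2 - 12.0788*k + 3.0225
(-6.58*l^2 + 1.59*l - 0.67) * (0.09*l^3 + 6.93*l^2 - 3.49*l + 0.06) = -0.5922*l^5 - 45.4563*l^4 + 33.9226*l^3 - 10.587*l^2 + 2.4337*l - 0.0402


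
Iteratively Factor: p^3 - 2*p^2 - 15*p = (p + 3)*(p^2 - 5*p) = p*(p + 3)*(p - 5)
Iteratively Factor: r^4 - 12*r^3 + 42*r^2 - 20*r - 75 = (r + 1)*(r^3 - 13*r^2 + 55*r - 75) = (r - 3)*(r + 1)*(r^2 - 10*r + 25) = (r - 5)*(r - 3)*(r + 1)*(r - 5)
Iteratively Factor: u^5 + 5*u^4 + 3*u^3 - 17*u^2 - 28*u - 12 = (u + 1)*(u^4 + 4*u^3 - u^2 - 16*u - 12) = (u + 1)*(u + 3)*(u^3 + u^2 - 4*u - 4) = (u - 2)*(u + 1)*(u + 3)*(u^2 + 3*u + 2) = (u - 2)*(u + 1)*(u + 2)*(u + 3)*(u + 1)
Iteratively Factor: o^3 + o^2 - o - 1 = (o + 1)*(o^2 - 1) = (o + 1)^2*(o - 1)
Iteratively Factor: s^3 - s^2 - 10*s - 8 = (s + 1)*(s^2 - 2*s - 8) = (s - 4)*(s + 1)*(s + 2)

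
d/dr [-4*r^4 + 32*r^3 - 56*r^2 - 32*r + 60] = -16*r^3 + 96*r^2 - 112*r - 32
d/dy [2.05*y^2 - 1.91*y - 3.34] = 4.1*y - 1.91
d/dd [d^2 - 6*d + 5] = 2*d - 6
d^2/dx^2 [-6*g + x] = 0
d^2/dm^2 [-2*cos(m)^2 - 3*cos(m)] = 3*cos(m) + 4*cos(2*m)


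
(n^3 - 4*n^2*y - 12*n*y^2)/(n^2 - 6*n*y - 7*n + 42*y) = n*(n + 2*y)/(n - 7)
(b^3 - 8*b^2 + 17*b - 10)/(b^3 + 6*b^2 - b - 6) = (b^2 - 7*b + 10)/(b^2 + 7*b + 6)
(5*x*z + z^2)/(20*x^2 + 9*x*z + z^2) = z/(4*x + z)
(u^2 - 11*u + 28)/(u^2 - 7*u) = (u - 4)/u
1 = 1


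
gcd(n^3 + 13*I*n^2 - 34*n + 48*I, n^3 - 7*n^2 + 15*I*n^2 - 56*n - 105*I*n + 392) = n + 8*I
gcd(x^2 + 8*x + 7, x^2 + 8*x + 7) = x^2 + 8*x + 7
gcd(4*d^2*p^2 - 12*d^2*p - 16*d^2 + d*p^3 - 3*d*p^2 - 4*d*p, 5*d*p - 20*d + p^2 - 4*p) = p - 4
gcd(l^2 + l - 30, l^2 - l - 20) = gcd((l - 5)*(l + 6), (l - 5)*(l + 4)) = l - 5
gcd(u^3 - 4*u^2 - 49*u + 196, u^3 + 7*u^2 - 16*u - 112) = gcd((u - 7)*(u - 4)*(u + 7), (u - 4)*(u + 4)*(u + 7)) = u^2 + 3*u - 28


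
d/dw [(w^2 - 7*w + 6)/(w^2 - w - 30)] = 6/(w^2 + 10*w + 25)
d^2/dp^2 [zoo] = 0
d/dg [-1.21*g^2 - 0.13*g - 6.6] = -2.42*g - 0.13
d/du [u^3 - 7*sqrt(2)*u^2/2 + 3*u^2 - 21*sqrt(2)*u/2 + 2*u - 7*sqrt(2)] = 3*u^2 - 7*sqrt(2)*u + 6*u - 21*sqrt(2)/2 + 2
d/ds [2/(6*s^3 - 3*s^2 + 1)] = 12*s*(1 - 3*s)/(6*s^3 - 3*s^2 + 1)^2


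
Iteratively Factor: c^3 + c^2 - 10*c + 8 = (c - 2)*(c^2 + 3*c - 4) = (c - 2)*(c - 1)*(c + 4)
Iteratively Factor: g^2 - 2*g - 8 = (g + 2)*(g - 4)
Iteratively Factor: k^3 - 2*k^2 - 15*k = (k + 3)*(k^2 - 5*k) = (k - 5)*(k + 3)*(k)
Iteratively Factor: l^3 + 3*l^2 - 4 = (l + 2)*(l^2 + l - 2) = (l - 1)*(l + 2)*(l + 2)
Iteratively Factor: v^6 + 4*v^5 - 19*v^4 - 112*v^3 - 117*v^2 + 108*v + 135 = (v + 3)*(v^5 + v^4 - 22*v^3 - 46*v^2 + 21*v + 45) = (v - 1)*(v + 3)*(v^4 + 2*v^3 - 20*v^2 - 66*v - 45) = (v - 1)*(v + 3)^2*(v^3 - v^2 - 17*v - 15) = (v - 1)*(v + 3)^3*(v^2 - 4*v - 5) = (v - 1)*(v + 1)*(v + 3)^3*(v - 5)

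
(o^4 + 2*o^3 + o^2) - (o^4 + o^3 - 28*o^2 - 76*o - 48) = o^3 + 29*o^2 + 76*o + 48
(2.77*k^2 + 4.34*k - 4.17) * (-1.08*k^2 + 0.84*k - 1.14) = -2.9916*k^4 - 2.3604*k^3 + 4.9914*k^2 - 8.4504*k + 4.7538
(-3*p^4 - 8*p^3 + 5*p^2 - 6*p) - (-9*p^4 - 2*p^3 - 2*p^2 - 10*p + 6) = 6*p^4 - 6*p^3 + 7*p^2 + 4*p - 6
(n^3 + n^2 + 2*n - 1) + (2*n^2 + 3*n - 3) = n^3 + 3*n^2 + 5*n - 4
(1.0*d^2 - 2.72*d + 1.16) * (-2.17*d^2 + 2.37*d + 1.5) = -2.17*d^4 + 8.2724*d^3 - 7.4636*d^2 - 1.3308*d + 1.74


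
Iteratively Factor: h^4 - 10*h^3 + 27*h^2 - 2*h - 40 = (h - 5)*(h^3 - 5*h^2 + 2*h + 8) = (h - 5)*(h - 4)*(h^2 - h - 2) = (h - 5)*(h - 4)*(h - 2)*(h + 1)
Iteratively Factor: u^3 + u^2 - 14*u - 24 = (u + 3)*(u^2 - 2*u - 8) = (u - 4)*(u + 3)*(u + 2)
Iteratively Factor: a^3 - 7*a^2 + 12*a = (a - 3)*(a^2 - 4*a) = (a - 4)*(a - 3)*(a)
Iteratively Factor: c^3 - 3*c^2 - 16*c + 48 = (c - 4)*(c^2 + c - 12) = (c - 4)*(c - 3)*(c + 4)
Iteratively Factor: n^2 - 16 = (n + 4)*(n - 4)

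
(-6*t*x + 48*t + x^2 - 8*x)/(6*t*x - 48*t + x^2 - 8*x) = (-6*t + x)/(6*t + x)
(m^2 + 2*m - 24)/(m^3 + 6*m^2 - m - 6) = (m - 4)/(m^2 - 1)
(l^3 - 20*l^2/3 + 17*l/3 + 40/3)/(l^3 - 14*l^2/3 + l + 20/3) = (3*l^2 - 23*l + 40)/(3*l^2 - 17*l + 20)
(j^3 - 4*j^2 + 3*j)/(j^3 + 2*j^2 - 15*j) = (j - 1)/(j + 5)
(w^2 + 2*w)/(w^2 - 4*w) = (w + 2)/(w - 4)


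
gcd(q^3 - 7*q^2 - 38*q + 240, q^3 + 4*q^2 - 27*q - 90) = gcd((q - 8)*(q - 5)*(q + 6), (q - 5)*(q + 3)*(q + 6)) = q^2 + q - 30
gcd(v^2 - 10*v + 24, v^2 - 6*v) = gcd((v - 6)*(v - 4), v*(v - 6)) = v - 6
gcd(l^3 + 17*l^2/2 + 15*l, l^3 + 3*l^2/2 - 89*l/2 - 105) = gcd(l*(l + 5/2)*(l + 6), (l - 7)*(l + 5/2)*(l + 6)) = l^2 + 17*l/2 + 15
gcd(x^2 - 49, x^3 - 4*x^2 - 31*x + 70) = x - 7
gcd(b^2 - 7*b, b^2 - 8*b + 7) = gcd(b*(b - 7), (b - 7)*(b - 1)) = b - 7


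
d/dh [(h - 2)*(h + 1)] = 2*h - 1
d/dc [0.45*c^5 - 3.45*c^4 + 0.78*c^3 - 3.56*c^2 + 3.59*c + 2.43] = 2.25*c^4 - 13.8*c^3 + 2.34*c^2 - 7.12*c + 3.59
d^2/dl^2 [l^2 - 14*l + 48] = 2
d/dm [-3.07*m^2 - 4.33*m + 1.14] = -6.14*m - 4.33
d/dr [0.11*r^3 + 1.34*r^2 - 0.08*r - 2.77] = 0.33*r^2 + 2.68*r - 0.08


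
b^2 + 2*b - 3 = (b - 1)*(b + 3)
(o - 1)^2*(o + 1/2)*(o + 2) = o^4 + o^3/2 - 3*o^2 + o/2 + 1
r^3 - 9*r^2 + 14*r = r*(r - 7)*(r - 2)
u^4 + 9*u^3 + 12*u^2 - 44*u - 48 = (u - 2)*(u + 1)*(u + 4)*(u + 6)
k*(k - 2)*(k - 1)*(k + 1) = k^4 - 2*k^3 - k^2 + 2*k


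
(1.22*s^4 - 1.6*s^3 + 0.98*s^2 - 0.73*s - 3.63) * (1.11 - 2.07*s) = -2.5254*s^5 + 4.6662*s^4 - 3.8046*s^3 + 2.5989*s^2 + 6.7038*s - 4.0293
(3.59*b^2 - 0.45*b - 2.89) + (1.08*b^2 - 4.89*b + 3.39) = 4.67*b^2 - 5.34*b + 0.5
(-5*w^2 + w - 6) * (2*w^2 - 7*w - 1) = -10*w^4 + 37*w^3 - 14*w^2 + 41*w + 6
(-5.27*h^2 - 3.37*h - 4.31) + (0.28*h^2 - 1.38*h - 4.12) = -4.99*h^2 - 4.75*h - 8.43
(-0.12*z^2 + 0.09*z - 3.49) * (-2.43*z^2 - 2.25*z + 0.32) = 0.2916*z^4 + 0.0513*z^3 + 8.2398*z^2 + 7.8813*z - 1.1168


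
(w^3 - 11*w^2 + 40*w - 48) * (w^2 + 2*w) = w^5 - 9*w^4 + 18*w^3 + 32*w^2 - 96*w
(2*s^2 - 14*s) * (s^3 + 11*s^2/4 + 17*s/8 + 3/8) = 2*s^5 - 17*s^4/2 - 137*s^3/4 - 29*s^2 - 21*s/4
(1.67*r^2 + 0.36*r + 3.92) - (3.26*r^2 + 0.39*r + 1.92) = -1.59*r^2 - 0.03*r + 2.0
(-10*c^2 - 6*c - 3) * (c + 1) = -10*c^3 - 16*c^2 - 9*c - 3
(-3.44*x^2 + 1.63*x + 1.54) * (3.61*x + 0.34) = -12.4184*x^3 + 4.7147*x^2 + 6.1136*x + 0.5236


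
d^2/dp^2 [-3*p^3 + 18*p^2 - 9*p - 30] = 36 - 18*p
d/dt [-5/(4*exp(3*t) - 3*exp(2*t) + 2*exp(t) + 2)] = (60*exp(2*t) - 30*exp(t) + 10)*exp(t)/(4*exp(3*t) - 3*exp(2*t) + 2*exp(t) + 2)^2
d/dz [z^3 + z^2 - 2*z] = 3*z^2 + 2*z - 2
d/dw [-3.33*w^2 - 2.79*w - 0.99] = -6.66*w - 2.79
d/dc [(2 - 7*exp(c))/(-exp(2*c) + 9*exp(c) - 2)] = (-7*exp(2*c) + 4*exp(c) - 4)*exp(c)/(exp(4*c) - 18*exp(3*c) + 85*exp(2*c) - 36*exp(c) + 4)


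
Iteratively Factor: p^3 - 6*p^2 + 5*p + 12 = (p + 1)*(p^2 - 7*p + 12) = (p - 4)*(p + 1)*(p - 3)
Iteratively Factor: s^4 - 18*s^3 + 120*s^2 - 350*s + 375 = (s - 3)*(s^3 - 15*s^2 + 75*s - 125) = (s - 5)*(s - 3)*(s^2 - 10*s + 25) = (s - 5)^2*(s - 3)*(s - 5)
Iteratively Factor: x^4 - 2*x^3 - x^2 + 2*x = (x - 2)*(x^3 - x) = (x - 2)*(x + 1)*(x^2 - x) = x*(x - 2)*(x + 1)*(x - 1)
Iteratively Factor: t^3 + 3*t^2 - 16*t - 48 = (t + 3)*(t^2 - 16) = (t - 4)*(t + 3)*(t + 4)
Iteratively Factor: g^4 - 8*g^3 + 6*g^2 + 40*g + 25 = (g + 1)*(g^3 - 9*g^2 + 15*g + 25) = (g + 1)^2*(g^2 - 10*g + 25) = (g - 5)*(g + 1)^2*(g - 5)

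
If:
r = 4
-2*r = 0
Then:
No Solution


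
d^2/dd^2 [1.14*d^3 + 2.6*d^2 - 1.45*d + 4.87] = 6.84*d + 5.2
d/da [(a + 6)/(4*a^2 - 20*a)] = (-a^2 - 12*a + 30)/(4*a^2*(a^2 - 10*a + 25))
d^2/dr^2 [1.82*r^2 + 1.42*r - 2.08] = 3.64000000000000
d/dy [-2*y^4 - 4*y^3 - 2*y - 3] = -8*y^3 - 12*y^2 - 2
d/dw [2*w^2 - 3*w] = 4*w - 3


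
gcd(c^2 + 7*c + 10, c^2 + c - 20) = c + 5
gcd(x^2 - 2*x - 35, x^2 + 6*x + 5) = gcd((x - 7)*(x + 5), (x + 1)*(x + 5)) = x + 5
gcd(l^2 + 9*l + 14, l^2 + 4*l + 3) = 1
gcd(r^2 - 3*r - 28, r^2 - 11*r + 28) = r - 7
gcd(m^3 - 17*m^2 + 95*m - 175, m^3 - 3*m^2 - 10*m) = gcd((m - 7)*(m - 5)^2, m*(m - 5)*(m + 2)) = m - 5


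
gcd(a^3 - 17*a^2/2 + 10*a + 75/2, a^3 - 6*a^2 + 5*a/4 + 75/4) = a^2 - 7*a/2 - 15/2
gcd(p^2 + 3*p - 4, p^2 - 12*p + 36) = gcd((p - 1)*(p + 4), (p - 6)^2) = 1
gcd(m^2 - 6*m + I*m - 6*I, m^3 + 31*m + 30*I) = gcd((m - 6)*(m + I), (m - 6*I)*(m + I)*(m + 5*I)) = m + I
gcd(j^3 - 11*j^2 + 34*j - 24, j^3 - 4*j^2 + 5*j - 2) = j - 1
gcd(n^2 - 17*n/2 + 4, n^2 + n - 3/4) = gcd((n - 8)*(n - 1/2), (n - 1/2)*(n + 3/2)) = n - 1/2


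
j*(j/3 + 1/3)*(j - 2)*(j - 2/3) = j^4/3 - 5*j^3/9 - 4*j^2/9 + 4*j/9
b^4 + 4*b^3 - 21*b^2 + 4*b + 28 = (b - 2)^2*(b + 1)*(b + 7)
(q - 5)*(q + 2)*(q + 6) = q^3 + 3*q^2 - 28*q - 60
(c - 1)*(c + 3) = c^2 + 2*c - 3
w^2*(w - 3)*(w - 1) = w^4 - 4*w^3 + 3*w^2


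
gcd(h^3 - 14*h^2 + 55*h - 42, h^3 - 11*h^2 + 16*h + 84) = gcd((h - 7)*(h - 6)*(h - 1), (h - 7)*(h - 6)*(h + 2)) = h^2 - 13*h + 42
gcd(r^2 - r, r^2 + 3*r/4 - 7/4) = r - 1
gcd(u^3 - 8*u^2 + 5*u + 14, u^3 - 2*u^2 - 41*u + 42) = u - 7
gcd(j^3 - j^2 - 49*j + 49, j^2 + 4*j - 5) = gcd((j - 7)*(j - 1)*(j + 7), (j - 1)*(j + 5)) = j - 1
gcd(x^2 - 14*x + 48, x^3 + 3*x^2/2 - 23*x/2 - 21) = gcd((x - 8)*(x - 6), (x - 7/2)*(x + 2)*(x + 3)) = 1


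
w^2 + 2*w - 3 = (w - 1)*(w + 3)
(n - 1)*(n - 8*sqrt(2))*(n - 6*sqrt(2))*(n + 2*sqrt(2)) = n^4 - 12*sqrt(2)*n^3 - n^3 + 12*sqrt(2)*n^2 + 40*n^2 - 40*n + 192*sqrt(2)*n - 192*sqrt(2)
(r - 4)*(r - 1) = r^2 - 5*r + 4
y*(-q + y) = -q*y + y^2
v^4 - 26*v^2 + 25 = (v - 5)*(v - 1)*(v + 1)*(v + 5)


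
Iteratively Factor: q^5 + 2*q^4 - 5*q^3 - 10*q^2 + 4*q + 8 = (q - 1)*(q^4 + 3*q^3 - 2*q^2 - 12*q - 8) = (q - 1)*(q + 2)*(q^3 + q^2 - 4*q - 4) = (q - 1)*(q + 1)*(q + 2)*(q^2 - 4) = (q - 1)*(q + 1)*(q + 2)^2*(q - 2)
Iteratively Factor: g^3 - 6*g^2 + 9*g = (g)*(g^2 - 6*g + 9) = g*(g - 3)*(g - 3)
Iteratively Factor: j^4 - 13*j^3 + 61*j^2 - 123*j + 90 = (j - 3)*(j^3 - 10*j^2 + 31*j - 30) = (j - 3)^2*(j^2 - 7*j + 10) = (j - 5)*(j - 3)^2*(j - 2)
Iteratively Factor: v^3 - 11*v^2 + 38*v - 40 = (v - 5)*(v^2 - 6*v + 8) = (v - 5)*(v - 2)*(v - 4)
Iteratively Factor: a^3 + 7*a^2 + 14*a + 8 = (a + 4)*(a^2 + 3*a + 2) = (a + 2)*(a + 4)*(a + 1)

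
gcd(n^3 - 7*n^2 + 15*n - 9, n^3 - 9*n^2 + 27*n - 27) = n^2 - 6*n + 9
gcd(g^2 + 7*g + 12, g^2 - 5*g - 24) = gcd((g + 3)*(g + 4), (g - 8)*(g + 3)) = g + 3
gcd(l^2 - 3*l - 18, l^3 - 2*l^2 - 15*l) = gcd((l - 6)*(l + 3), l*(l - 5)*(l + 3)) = l + 3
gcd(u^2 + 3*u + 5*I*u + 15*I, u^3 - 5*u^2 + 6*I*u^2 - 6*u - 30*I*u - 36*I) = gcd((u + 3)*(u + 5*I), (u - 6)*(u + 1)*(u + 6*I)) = 1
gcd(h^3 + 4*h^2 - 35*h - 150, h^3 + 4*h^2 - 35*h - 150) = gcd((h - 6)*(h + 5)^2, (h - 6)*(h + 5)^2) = h^3 + 4*h^2 - 35*h - 150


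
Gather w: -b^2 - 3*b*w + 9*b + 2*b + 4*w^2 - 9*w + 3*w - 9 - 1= -b^2 + 11*b + 4*w^2 + w*(-3*b - 6) - 10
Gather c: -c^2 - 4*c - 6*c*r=-c^2 + c*(-6*r - 4)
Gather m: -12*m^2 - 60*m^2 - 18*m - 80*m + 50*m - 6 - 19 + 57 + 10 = -72*m^2 - 48*m + 42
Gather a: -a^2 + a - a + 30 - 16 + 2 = 16 - a^2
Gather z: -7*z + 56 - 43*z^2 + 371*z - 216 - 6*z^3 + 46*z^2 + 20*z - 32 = -6*z^3 + 3*z^2 + 384*z - 192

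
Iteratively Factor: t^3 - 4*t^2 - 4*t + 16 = (t - 2)*(t^2 - 2*t - 8) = (t - 2)*(t + 2)*(t - 4)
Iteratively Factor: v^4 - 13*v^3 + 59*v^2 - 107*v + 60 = (v - 3)*(v^3 - 10*v^2 + 29*v - 20) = (v - 5)*(v - 3)*(v^2 - 5*v + 4) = (v - 5)*(v - 4)*(v - 3)*(v - 1)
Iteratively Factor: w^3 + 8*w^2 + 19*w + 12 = (w + 1)*(w^2 + 7*w + 12) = (w + 1)*(w + 3)*(w + 4)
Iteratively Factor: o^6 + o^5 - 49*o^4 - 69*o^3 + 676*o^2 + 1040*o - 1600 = (o + 4)*(o^5 - 3*o^4 - 37*o^3 + 79*o^2 + 360*o - 400) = (o - 5)*(o + 4)*(o^4 + 2*o^3 - 27*o^2 - 56*o + 80) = (o - 5)^2*(o + 4)*(o^3 + 7*o^2 + 8*o - 16) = (o - 5)^2*(o + 4)^2*(o^2 + 3*o - 4) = (o - 5)^2*(o + 4)^3*(o - 1)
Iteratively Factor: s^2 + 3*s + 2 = (s + 1)*(s + 2)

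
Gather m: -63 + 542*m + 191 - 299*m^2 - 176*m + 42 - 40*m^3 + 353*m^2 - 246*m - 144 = -40*m^3 + 54*m^2 + 120*m + 26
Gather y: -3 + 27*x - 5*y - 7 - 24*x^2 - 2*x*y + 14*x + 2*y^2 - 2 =-24*x^2 + 41*x + 2*y^2 + y*(-2*x - 5) - 12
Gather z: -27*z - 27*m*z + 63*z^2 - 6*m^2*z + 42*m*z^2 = z^2*(42*m + 63) + z*(-6*m^2 - 27*m - 27)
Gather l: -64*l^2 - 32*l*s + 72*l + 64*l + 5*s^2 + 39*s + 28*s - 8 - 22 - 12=-64*l^2 + l*(136 - 32*s) + 5*s^2 + 67*s - 42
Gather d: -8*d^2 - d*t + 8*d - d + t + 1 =-8*d^2 + d*(7 - t) + t + 1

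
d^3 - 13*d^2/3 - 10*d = d*(d - 6)*(d + 5/3)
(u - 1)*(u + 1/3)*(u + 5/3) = u^3 + u^2 - 13*u/9 - 5/9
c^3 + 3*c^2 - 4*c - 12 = (c - 2)*(c + 2)*(c + 3)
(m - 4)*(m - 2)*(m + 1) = m^3 - 5*m^2 + 2*m + 8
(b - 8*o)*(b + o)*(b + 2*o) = b^3 - 5*b^2*o - 22*b*o^2 - 16*o^3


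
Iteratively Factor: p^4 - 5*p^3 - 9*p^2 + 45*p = (p + 3)*(p^3 - 8*p^2 + 15*p) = (p - 5)*(p + 3)*(p^2 - 3*p) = p*(p - 5)*(p + 3)*(p - 3)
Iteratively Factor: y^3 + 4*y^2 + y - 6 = (y + 2)*(y^2 + 2*y - 3) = (y - 1)*(y + 2)*(y + 3)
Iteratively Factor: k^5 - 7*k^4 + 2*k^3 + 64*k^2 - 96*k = (k - 4)*(k^4 - 3*k^3 - 10*k^2 + 24*k) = k*(k - 4)*(k^3 - 3*k^2 - 10*k + 24) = k*(k - 4)*(k + 3)*(k^2 - 6*k + 8) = k*(k - 4)*(k - 2)*(k + 3)*(k - 4)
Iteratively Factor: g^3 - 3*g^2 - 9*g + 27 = (g + 3)*(g^2 - 6*g + 9) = (g - 3)*(g + 3)*(g - 3)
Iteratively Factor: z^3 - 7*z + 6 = (z - 1)*(z^2 + z - 6) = (z - 1)*(z + 3)*(z - 2)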